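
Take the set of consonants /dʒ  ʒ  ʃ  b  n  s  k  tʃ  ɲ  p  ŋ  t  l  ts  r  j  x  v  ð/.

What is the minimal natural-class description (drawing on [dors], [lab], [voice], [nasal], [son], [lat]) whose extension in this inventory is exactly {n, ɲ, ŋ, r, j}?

[+son, −lat]

Every target segment is [+sonorant], [−lateral]; each remaining inventory member fails at least one of these. Each conjunct is needed — [−lateral] alone would also admit /dʒ, ʒ, ʃ, b, …/; [+sonorant] alone would also admit /l/ — and no other single listed feature has exactly this extension, so two is the minimum.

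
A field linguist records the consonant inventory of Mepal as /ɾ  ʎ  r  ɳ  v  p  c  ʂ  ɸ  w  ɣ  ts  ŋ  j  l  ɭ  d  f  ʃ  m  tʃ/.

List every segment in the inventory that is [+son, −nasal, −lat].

ɾ, r, w, j

Checking each segment against [+sonorant], [−nasal], [−lateral]: /ɾ/ (alveolar tap), /r/ (alveolar trill), /w/ (labial-velar glide), /j/ (palatal glide) satisfy every feature; every other segment in the inventory fails at least one.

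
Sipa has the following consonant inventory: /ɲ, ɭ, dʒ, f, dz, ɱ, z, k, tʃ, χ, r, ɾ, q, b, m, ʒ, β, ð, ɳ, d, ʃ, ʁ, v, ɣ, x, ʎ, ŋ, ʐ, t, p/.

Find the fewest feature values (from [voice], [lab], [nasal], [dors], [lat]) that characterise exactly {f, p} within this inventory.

The class [-voice], [+labial] has exactly /f, p/ as its extension in this inventory. No smaller conjunction from the listed features achieves this: [+labial] alone would also admit /ɱ, b, m, β, …/; [-voice] alone would also admit /k, tʃ, χ, q, …/; and checking the remaining single features turns up none with this extension.

[-voice, +lab]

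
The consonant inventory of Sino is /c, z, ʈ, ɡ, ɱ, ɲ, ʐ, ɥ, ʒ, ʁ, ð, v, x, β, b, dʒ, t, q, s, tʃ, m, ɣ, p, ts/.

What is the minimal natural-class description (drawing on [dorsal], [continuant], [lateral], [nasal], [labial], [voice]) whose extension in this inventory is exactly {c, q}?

/c, q/ are all [−voice], [−continuant], [+dorsal], and no other segment in the inventory matches all three values. Dropping any one of them over-generates: [−continuant, +dorsal] alone would also admit /ɡ, ɲ/; [−voice, +dorsal] alone would also admit /x/; [−voice, −continuant] alone would also admit /ʈ, t, tʃ, p, …/. No other combination of two listed features picks out exactly this set either, so fewer than three features will not do.

[−voice, −continuant, +dorsal]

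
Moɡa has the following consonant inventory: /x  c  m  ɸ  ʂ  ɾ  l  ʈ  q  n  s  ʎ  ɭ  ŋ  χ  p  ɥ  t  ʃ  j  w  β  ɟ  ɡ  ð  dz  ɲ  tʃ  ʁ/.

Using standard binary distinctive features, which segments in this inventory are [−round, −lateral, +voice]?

Eliminate segments failing any feature: /x, c, ɸ, ʂ, ʈ, q, s, χ, p, t, ʃ, tʃ/ are [−voice]; /l, ʎ, ɭ/ are [+lateral]; /ɥ, w/ are [+round]. The remaining /m, ɾ, n, ŋ, j, β, ɟ, ɡ, ð, dz, ɲ, ʁ/ satisfy [−round], [−lateral], [+voice].

m, ɾ, n, ŋ, j, β, ɟ, ɡ, ð, dz, ɲ, ʁ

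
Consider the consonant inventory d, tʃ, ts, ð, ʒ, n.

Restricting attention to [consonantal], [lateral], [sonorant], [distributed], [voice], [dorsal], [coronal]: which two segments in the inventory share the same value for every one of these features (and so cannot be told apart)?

On the given features, /ð/ and /ʒ/ have an identical profile: [+consonantal], [−lateral], [−sonorant], [+distributed], [+voice], [−dorsal], [+coronal]. No other two segments in the inventory coincide on all 7 features. (They do differ in [strident] and [anterior], which are not among the given features.)

ð, ʒ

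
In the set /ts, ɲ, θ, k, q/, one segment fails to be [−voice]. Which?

ɲ

/q, k, ts, θ/ are all [−voice]; /ɲ/ (palatal nasal) is [+voice].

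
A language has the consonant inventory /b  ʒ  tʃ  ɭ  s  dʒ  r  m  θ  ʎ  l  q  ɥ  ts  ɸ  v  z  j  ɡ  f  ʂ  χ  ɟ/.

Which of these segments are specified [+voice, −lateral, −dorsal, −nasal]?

Eliminate segments failing any feature: /tʃ, s, θ, q, ts, ɸ, f, ʂ, χ/ are [−voice]; /ɭ, ʎ, l/ are [+lateral]; /m/ is [+nasal]; /ɥ, j, ɡ, ɟ/ are [+dorsal]. The remaining /b, ʒ, dʒ, r, v, z/ satisfy [+voice], [−lateral], [−dorsal], [−nasal].

b, ʒ, dʒ, r, v, z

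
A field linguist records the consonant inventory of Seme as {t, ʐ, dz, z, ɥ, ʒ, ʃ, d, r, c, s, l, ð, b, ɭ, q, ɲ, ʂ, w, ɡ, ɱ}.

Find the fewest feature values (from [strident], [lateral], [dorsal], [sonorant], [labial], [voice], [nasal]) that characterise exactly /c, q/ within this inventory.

The class [−voice], [+dorsal] has exactly /c, q/ as its extension in this inventory. No smaller conjunction from the listed features achieves this: [+dorsal] alone would also admit /ɥ, ɲ, w, ɡ/; [−voice] alone would also admit /t, ʃ, s, ʂ/; and checking the remaining single features turns up none with this extension.

[−voice, +dorsal]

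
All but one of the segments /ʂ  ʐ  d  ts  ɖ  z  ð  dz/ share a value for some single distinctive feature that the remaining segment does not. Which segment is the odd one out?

/dz, d, ʂ, z, ɖ, ts, ʐ/ are all [−distributed], but /ð/ (voiced dental fricative) is [+distributed]. No other single segment can be removed to leave a set sharing one feature value that the removed segment lacks, so /ð/ is the odd one out.

ð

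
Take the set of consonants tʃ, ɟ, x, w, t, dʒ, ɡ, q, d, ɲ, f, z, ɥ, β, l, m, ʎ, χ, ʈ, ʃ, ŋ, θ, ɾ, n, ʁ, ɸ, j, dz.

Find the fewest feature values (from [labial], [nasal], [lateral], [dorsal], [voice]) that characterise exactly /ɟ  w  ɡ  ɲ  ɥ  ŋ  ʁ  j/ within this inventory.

[+voice, -lateral, +dorsal]

/ɟ, w, ɡ, ɲ, ɥ, ŋ, ʁ, j/ are all [+voice], [-lateral], [+dorsal], and no other segment in the inventory matches all three values. Dropping any one of them over-generates: [-lateral, +dorsal] alone would also admit /x, q, χ/; [+voice, +dorsal] alone would also admit /ʎ/; [+voice, -lateral] alone would also admit /dʒ, d, z, β, …/. No other combination of two listed features picks out exactly this set either, so fewer than three features will not do.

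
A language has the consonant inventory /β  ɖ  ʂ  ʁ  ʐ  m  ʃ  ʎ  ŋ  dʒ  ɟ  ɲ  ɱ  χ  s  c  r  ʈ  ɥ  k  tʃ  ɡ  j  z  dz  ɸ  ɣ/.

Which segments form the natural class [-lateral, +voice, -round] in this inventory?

β, ɖ, ʁ, ʐ, m, ŋ, dʒ, ɟ, ɲ, ɱ, r, ɡ, j, z, dz, ɣ

First, the [-lateral] segments are /β, ɖ, ʂ, ʁ, ʐ, m, ʃ, ŋ, dʒ, ɟ, ɲ, ɱ, χ, s, c, r, ʈ, ɥ, k, tʃ, ɡ, j, z, dz, ɸ, ɣ/.
Of those, [+voice] gives /β, ɖ, ʁ, ʐ, m, ŋ, dʒ, ɟ, ɲ, ɱ, r, ɥ, ɡ, j, z, dz, ɣ/.
Within that set, [-round] leaves /β, ɖ, ʁ, ʐ, m, ŋ, dʒ, ɟ, ɲ, ɱ, r, ɡ, j, z, dz, ɣ/.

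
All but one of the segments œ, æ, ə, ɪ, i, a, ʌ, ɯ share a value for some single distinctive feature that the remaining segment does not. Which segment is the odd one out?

/a, i, ɪ, ɯ, ʌ, æ, ə/ are all [−round], but /œ/ (mid front rounded lax vowel) is [+round]. No other single segment can be removed to leave a set sharing one feature value that the removed segment lacks, so /œ/ is the odd one out.

œ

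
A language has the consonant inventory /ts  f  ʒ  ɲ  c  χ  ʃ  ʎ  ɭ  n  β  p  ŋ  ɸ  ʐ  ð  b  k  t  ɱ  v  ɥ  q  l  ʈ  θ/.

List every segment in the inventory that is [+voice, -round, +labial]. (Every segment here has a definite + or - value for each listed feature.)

β, b, ɱ, v

Checking each segment against [+voice], [-round], [+labial]: /β/ (voiced bilabial fricative), /b/ (voiced bilabial stop), /ɱ/ (labiodental nasal), /v/ (voiced labiodental fricative) satisfy every feature; every other segment in the inventory fails at least one.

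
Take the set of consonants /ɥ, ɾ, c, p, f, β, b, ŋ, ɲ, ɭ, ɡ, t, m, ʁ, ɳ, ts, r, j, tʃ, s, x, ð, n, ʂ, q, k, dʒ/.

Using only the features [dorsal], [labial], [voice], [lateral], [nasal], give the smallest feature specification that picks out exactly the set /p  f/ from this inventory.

[-voice, +labial]

The class [-voice], [+labial] has exactly /p, f/ as its extension in this inventory. No smaller conjunction from the listed features achieves this: [+labial] alone would also admit /ɥ, β, b, m/; [-voice] alone would also admit /c, t, ts, tʃ, …/; and checking the remaining single features turns up none with this extension.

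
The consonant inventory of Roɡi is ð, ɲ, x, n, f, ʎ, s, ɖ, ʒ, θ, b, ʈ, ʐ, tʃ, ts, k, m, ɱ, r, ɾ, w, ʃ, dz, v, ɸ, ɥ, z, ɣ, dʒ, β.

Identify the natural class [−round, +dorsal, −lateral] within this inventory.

First, the [−round] segments are /ð, ɲ, x, n, f, ʎ, s, ɖ, ʒ, θ, b, ʈ, ʐ, tʃ, ts, k, m, ɱ, r, ɾ, ʃ, dz, v, ɸ, z, ɣ, dʒ, β/.
Within that set, [+dorsal] gives /ɲ, x, ʎ, k, ɣ/.
Intersecting with [−lateral] leaves /ɲ, x, k, ɣ/.

ɲ, x, k, ɣ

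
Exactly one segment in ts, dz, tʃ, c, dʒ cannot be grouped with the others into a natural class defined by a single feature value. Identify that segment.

c

[delayed release] (equivalently [strident], [dorsal]) groups all but one: /tʃ, ts, dʒ, dz/ share [+delayed release] while /c/ (voiceless palatal stop) alone is [−delayed release]. Removing any other segment would not leave a single-feature class that excludes it.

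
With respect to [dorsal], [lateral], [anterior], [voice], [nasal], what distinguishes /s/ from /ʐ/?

[voice], [anterior]

/s/ is the voiceless alveolar fricative and /ʐ/ is the voiced retroflex fricative. Both are [-dorsal], [-lateral], [-nasal]. /s/ is [-voice] while /ʐ/ is [+voice]; /s/ is [+anterior] while /ʐ/ is [-anterior], so the distinguishing features are [voice], [anterior].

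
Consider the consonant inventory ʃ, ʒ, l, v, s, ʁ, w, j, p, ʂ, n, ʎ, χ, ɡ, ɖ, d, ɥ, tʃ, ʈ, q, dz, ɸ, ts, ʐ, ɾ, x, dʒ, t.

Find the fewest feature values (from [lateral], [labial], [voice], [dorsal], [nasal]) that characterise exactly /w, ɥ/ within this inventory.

[+labial, +dorsal]

The class [+labial], [+dorsal] has exactly /w, ɥ/ as its extension in this inventory. No smaller conjunction from the listed features achieves this: [+dorsal] alone would also admit /ʁ, j, ʎ, χ, …/; [+labial] alone would also admit /v, p, ɸ/; and checking the remaining single features turns up none with this extension.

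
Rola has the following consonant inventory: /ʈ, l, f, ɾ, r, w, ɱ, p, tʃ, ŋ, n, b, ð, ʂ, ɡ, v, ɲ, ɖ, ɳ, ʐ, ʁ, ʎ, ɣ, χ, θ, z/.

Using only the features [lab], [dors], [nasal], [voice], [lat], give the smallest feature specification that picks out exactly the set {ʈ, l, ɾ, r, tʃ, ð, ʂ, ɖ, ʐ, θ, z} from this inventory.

/ʈ, l, ɾ, r, tʃ, ð, ʂ, ɖ, ʐ, θ, z/ are all [-nasal], [-labial], [-dorsal], and no other segment in the inventory matches all three values. Dropping any one of them over-generates: [-labial, -dorsal] alone would also admit /n, ɳ/; [-nasal, -dorsal] alone would also admit /f, p, b, v/; [-nasal, -labial] alone would also admit /ɡ, ʁ, ʎ, ɣ, …/. No other combination of two listed features picks out exactly this set either, so fewer than three features will not do.

[-nasal, -lab, -dors]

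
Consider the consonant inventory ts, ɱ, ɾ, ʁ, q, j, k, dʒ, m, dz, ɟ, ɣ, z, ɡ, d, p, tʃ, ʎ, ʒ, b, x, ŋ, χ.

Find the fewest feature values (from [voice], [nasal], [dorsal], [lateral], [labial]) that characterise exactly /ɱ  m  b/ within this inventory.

[+voice, +labial]

/ɱ, m, b/ are all [+voice], [+labial], and no other segment in the inventory matches both values. Dropping any one of them over-generates: [+labial] alone would also admit /p/; [+voice] alone would also admit /ɾ, ʁ, j, dʒ, …/. No other single listed feature picks out exactly this set either, so fewer than two features will not do.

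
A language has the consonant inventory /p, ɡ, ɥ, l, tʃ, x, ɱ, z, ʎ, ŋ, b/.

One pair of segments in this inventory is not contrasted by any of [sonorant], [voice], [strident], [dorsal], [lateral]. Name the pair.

Both /ɥ/ and /ŋ/ are [+sonorant], [+voice], [−strident], [+dorsal], [−lateral]. Since the list omits [nasal], [continuant], [labial], [round] and [back] — which do distinguish the labial-palatal glide from the velar nasal — this pair collapses; all other pairs remain distinct.

ɥ, ŋ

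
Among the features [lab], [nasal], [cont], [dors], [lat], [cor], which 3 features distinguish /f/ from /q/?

The two segments share [-nasal], [-lateral], [-coronal]. The only features from the list on which they differ: /f/ is [+continuant] while /q/ is [-continuant]; /f/ is [+labial] while /q/ is [-labial]; /f/ is [-dorsal] while /q/ is [+dorsal].

[continuant], [labial], [dorsal]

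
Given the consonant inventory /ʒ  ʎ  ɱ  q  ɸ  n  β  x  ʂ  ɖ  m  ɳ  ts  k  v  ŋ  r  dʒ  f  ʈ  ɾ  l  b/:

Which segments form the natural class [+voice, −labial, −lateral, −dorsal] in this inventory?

ʒ, n, ɖ, ɳ, r, dʒ, ɾ

First, the [+voice] segments are /ʒ, ʎ, ɱ, n, β, ɖ, m, ɳ, v, ŋ, r, dʒ, ɾ, l, b/.
Among these, [−labial] gives /ʒ, ʎ, n, ɖ, ɳ, ŋ, r, dʒ, ɾ, l/.
Among these, [−lateral] gives /ʒ, n, ɖ, ɳ, ŋ, r, dʒ, ɾ/.
Intersecting with [−dorsal] leaves /ʒ, n, ɖ, ɳ, r, dʒ, ɾ/.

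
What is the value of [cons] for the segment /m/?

/m/ is the bilabial nasal. The feature [consonantal] marks segments produced with a major constriction in the vocal tract; /m/ has this property, so it is [+consonantal].

[+consonantal]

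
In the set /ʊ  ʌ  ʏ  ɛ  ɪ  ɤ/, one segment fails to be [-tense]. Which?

ɤ

/ɤ/ is the mid back unrounded tense vowel, which is [+tense]; the rest — /ɛ, ʏ, ʌ, ɪ, ʊ/ — are [-tense].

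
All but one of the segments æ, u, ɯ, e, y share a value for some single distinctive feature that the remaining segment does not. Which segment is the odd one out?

[low] groups all but one: /e, u, y, ɯ/ share [−low] while /æ/ (low front unrounded vowel) alone is [+low]. Removing any other segment would not leave a single-feature class that excludes it.

æ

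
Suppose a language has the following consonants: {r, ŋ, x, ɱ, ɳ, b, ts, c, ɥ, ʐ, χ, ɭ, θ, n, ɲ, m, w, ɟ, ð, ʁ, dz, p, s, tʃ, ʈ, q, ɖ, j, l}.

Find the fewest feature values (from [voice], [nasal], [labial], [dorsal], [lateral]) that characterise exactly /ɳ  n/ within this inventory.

[+nasal, −labial, −dorsal]

The class [+nasal], [−labial], [−dorsal] has exactly /ɳ, n/ as its extension in this inventory. No smaller conjunction from the listed features achieves this: [−labial, −dorsal] alone would also admit /r, ts, ʐ, ɭ, …/; [+nasal, −dorsal] alone would also admit /ɱ, m/; [+nasal, −labial] alone would also admit /ŋ, ɲ/; and checking the remaining two-feature bundles turns up none with this extension.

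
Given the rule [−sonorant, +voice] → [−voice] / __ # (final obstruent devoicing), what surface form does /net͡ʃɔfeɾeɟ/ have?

[net͡ʃɔfeɾec]

Only the final segment /ɟ/ is both word-final and matches the structural description. It is a voiced palatal stop, so [−sonorant, +voice] holds; changing it to [−voice] with all other features held fixed yields /c/ (voiceless palatal stop). No other segment meets both the structural description and the environment, so the output is [net͡ʃɔfeɾec].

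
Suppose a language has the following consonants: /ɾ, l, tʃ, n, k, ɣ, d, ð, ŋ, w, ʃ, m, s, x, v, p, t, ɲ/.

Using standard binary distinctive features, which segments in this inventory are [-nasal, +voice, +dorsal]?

ɣ, w

Checking each segment against [-nasal], [+voice], [+dorsal]: /ɣ/ (voiced velar fricative), /w/ (labial-velar glide) satisfy every feature; every other segment in the inventory fails at least one.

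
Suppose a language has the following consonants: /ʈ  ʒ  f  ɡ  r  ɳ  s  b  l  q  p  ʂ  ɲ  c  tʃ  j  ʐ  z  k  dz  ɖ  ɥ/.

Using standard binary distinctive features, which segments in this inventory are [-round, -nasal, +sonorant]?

r, l, j

Checking each segment against [-round], [-nasal], [+sonorant]: /r/ (alveolar trill), /l/ (alveolar lateral approximant), /j/ (palatal glide) satisfy every feature; every other segment in the inventory fails at least one.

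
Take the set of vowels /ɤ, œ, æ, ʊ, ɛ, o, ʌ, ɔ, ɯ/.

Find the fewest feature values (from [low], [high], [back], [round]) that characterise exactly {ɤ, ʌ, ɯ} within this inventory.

Every target segment is [+back], [−round]; each remaining inventory member fails at least one of these. Each conjunct is needed — [−round] alone would also admit /æ, ɛ/; [+back] alone would also admit /ʊ, o, ɔ/ — and no other single listed feature has exactly this extension, so two is the minimum.

[+back, −round]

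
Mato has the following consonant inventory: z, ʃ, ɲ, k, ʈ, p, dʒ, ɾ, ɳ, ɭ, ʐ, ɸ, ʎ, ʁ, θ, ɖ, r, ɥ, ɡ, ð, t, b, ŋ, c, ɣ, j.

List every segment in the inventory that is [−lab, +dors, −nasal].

k, ʎ, ʁ, ɡ, c, ɣ, j

Eliminate segments failing any feature: /z, ʃ, ʈ, dʒ, ɾ, ɳ, ɭ, ʐ, θ, ɖ, r, ð, t/ are [−dorsal]; /ɲ, ŋ/ are [+nasal]; /p, ɸ, ɥ, b/ are [+labial]. The remaining /k, ʎ, ʁ, ɡ, c, ɣ, j/ satisfy [−labial], [+dorsal], [−nasal].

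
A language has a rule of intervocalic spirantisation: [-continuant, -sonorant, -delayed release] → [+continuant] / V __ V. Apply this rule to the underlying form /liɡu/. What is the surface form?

[liɣu]

/ɡ/ satisfies [-continuant, -sonorant, -delayed release] and sits in V __ V. The [+continuant] counterpart of the voiced velar stop is /ɣ/. Other segments in /liɡu/ either fail the structural description or are not in the environment, so the surface form is [liɣu].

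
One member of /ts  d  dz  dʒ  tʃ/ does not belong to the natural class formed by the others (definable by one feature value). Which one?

d

/dʒ, dz, tʃ, ts/ are all [+delayed release], but /d/ (voiced alveolar stop) is [-delayed release]. No other single segment can be removed to leave a set sharing one feature value that the removed segment lacks, so /d/ is the odd one out.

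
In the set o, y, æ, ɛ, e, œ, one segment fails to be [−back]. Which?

/e, æ, ɛ, œ, y/ are all [−back]; /o/ (mid back rounded tense vowel) is [+back].

o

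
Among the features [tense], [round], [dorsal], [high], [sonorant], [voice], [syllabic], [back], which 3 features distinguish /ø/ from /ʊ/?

/ø/ is the mid front rounded tense vowel and /ʊ/ is the high back rounded lax vowel. Both are [+round], [+dorsal], [+sonorant], [+voice], [+syllabic]. /ø/ is [−high] while /ʊ/ is [+high]; /ø/ is [−back] while /ʊ/ is [+back]; /ø/ is [+tense] while /ʊ/ is [−tense], so the distinguishing features are [high], [back], [tense].

[high], [back], [tense]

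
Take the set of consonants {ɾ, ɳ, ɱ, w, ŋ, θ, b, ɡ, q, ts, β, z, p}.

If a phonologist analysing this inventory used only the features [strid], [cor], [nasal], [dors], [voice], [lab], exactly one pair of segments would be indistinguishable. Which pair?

On the given features, /β/ and /b/ have an identical profile: [−strident], [−coronal], [−nasal], [−dorsal], [+voice], [+labial]. No other two segments in the inventory coincide on all 6 features. (They do differ in [continuant], which is not among the given features.)

β, b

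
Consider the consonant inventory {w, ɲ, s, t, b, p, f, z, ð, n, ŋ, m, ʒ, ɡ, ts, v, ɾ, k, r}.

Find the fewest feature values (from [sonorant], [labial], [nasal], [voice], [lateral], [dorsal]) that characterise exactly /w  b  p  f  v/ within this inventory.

The class [−nasal], [+labial] has exactly /w, b, p, f, v/ as its extension in this inventory. No smaller conjunction from the listed features achieves this: [+labial] alone would also admit /m/; [−nasal] alone would also admit /s, t, z, ð, …/; and checking the remaining single features turns up none with this extension.

[−nasal, +labial]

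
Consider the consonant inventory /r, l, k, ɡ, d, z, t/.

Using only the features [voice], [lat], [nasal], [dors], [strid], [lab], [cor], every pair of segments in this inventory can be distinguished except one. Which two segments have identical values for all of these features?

r, d

On the given features, /r/ and /d/ have an identical profile: [+voice], [-lateral], [-nasal], [-dorsal], [-strident], [-labial], [+coronal]. No other two segments in the inventory coincide on all 7 features. (They do differ in [sonorant] and [continuant], which are not among the given features.)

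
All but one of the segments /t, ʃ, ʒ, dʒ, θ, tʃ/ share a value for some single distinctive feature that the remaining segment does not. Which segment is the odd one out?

t

The remaining segments after removing /t/ share [+distributed]; /t/ (voiceless alveolar stop) is [−distributed]. For every other candidate removal, the leftover set fails to share any single feature value that the removed segment lacks.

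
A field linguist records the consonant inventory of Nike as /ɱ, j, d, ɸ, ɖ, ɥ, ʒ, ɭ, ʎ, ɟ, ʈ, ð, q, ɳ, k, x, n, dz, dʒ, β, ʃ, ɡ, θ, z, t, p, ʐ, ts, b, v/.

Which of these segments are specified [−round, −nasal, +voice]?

First, the [−round] segments are /ɱ, j, d, ɸ, ɖ, ʒ, ɭ, ʎ, ɟ, ʈ, ð, q, ɳ, k, x, n, dz, dʒ, β, ʃ, ɡ, θ, z, t, p, ʐ, ts, b, v/.
Then [−nasal] gives /j, d, ɸ, ɖ, ʒ, ɭ, ʎ, ɟ, ʈ, ð, q, k, x, dz, dʒ, β, ʃ, ɡ, θ, z, t, p, ʐ, ts, b, v/.
Intersecting with [+voice] leaves /j, d, ɖ, ʒ, ɭ, ʎ, ɟ, ð, dz, dʒ, β, ɡ, z, ʐ, b, v/.

j, d, ɖ, ʒ, ɭ, ʎ, ɟ, ð, dz, dʒ, β, ɡ, z, ʐ, b, v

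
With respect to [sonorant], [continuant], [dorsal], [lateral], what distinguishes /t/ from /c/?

/t/ (voiceless alveolar stop) and /c/ (voiceless palatal stop) agree on [−sonorant], [−continuant], [−lateral]. They differ on [dorsal] (/t/ [−], /c/ [+]).

[dorsal]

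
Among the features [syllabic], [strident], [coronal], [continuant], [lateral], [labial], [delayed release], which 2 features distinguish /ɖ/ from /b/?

[labial], [coronal]

The two segments share [-syllabic], [-strident], [-continuant], [-lateral], [-delayed release]. The only features from the list on which they differ: /ɖ/ is [-labial] while /b/ is [+labial]; /ɖ/ is [+coronal] while /b/ is [-coronal].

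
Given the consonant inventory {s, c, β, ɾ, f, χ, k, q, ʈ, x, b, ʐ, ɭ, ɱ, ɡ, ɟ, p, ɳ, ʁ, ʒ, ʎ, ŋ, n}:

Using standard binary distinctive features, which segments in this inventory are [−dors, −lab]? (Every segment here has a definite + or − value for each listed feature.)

Among the inventory, the [−dorsal] segments are /s, β, ɾ, f, ʈ, b, ʐ, ɭ, ɱ, p, ɳ, ʒ, n/.
Of those, [−labial] leaves /s, ɾ, ʈ, ʐ, ɭ, ɳ, ʒ, n/.

s, ɾ, ʈ, ʐ, ɭ, ɳ, ʒ, n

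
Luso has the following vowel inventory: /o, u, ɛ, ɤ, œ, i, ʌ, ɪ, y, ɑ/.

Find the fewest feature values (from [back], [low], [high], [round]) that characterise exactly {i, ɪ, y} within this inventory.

[+high, −back]

The class [+high], [−back] has exactly /i, ɪ, y/ as its extension in this inventory. No smaller conjunction from the listed features achieves this: [−back] alone would also admit /ɛ, œ/; [+high] alone would also admit /u/; and checking the remaining single features turns up none with this extension.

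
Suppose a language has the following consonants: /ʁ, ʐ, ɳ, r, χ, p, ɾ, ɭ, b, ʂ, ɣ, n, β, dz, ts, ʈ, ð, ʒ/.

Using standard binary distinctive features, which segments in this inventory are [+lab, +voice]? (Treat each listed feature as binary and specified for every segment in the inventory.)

Eliminate segments failing any feature: /ʁ, ʐ, ɳ, r, χ, ɾ, ɭ, ʂ, ɣ, n, dz, ts, ʈ, ð, ʒ/ are [-labial]; /p/ is [-voice]. The remaining /b, β/ satisfy [+labial], [+voice].

b, β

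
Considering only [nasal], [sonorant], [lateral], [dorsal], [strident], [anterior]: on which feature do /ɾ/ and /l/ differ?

/ɾ/ is the alveolar tap and /l/ is the alveolar lateral approximant. Both are [-nasal], [+sonorant], [-dorsal], [-strident], [+anterior]. /ɾ/ is [-lateral] while /l/ is [+lateral], so the distinguishing feature is [lateral].

[lateral]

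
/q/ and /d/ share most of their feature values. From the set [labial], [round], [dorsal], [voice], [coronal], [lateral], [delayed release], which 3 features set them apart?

/q/ is the voiceless uvular stop and /d/ is the voiced alveolar stop. Both are [-labial], [-round], [-lateral], [-delayed release]. /q/ is [-voice] while /d/ is [+voice]; /q/ is [-coronal] while /d/ is [+coronal]; /q/ is [+dorsal] while /d/ is [-dorsal], so the distinguishing features are [voice], [coronal], [dorsal].

[voice], [coronal], [dorsal]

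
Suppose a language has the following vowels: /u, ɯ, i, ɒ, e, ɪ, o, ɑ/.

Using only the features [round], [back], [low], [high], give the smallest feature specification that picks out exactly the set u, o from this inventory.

[−low, +round]

The class [−low], [+round] has exactly /u, o/ as its extension in this inventory. No smaller conjunction from the listed features achieves this: [+round] alone would also admit /ɒ/; [−low] alone would also admit /ɯ, i, e, ɪ/; and checking the remaining single features turns up none with this extension.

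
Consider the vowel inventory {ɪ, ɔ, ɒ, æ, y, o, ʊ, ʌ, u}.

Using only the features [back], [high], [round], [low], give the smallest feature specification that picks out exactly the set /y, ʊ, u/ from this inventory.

Every target segment is [+high], [+round]; each remaining inventory member fails at least one of these. Each conjunct is needed — [+round] alone would also admit /ɔ, ɒ, o/; [+high] alone would also admit /ɪ/ — and no other single listed feature has exactly this extension, so two is the minimum.

[+high, +round]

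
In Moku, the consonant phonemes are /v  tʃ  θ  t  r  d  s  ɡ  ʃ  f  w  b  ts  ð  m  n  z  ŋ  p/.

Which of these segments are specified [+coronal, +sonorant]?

Checking each segment against [+coronal], [+sonorant]: /r/ (alveolar trill), /n/ (alveolar nasal) satisfy every feature; every other segment in the inventory fails at least one.

r, n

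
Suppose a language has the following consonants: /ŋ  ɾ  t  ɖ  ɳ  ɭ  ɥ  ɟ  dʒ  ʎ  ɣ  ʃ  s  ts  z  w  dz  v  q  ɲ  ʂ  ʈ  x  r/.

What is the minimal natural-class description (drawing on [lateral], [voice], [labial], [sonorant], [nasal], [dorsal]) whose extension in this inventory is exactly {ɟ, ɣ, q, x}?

[−sonorant, +dorsal]

The class [−sonorant], [+dorsal] has exactly /ɟ, ɣ, q, x/ as its extension in this inventory. No smaller conjunction from the listed features achieves this: [+dorsal] alone would also admit /ŋ, ɥ, ʎ, w, …/; [−sonorant] alone would also admit /t, ɖ, dʒ, ʃ, …/; and checking the remaining single features turns up none with this extension.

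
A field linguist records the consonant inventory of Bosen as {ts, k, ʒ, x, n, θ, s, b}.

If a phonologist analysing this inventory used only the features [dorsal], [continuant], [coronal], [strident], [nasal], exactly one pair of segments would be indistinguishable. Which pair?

s, ʒ

/s/ (voiceless alveolar fricative) and /ʒ/ (voiced postalveolar fricative) are both [-dorsal], [+continuant], [+coronal], [+strident], [-nasal], so none of the listed features separates them. (They do differ in [voice], [anterior] and [distributed], which are not among the given features.) Every other pair in the inventory differs on at least one listed feature.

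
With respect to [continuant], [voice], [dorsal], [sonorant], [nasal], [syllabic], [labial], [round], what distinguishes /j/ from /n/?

[nasal], [continuant], [dorsal]

The two segments share [+voice], [+sonorant], [-syllabic], [-labial], [-round]. The only features from the list on which they differ: /j/ is [-nasal] while /n/ is [+nasal]; /j/ is [+continuant] while /n/ is [-continuant]; /j/ is [+dorsal] while /n/ is [-dorsal].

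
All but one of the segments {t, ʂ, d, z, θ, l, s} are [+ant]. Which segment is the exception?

/l, z, t, s, d, θ/ are all [+anterior]; /ʂ/ (voiceless retroflex fricative) is [−anterior].

ʂ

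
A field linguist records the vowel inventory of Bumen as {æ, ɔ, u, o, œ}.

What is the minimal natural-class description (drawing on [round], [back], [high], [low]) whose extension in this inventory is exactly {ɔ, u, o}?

Every target segment is [+back] and no other inventory member is, so one feature is enough.

[+back]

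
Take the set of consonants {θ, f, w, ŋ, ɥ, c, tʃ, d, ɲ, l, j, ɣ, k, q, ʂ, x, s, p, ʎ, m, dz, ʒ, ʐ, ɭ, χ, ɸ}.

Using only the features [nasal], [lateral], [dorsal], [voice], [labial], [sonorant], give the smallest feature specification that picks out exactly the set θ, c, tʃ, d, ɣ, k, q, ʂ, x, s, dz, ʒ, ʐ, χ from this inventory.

[−sonorant, −labial]

Every target segment is [−sonorant], [−labial]; each remaining inventory member fails at least one of these. Each conjunct is needed — [−labial] alone would also admit /ŋ, ɲ, l, j, …/; [−sonorant] alone would also admit /f, p, ɸ/ — and no other single listed feature has exactly this extension, so two is the minimum.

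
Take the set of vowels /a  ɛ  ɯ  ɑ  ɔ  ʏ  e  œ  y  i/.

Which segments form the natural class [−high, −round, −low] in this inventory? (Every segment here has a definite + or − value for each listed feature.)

ɛ, e

Eliminate segments failing any feature: /a, ɑ/ are [+low]; /ɯ, ʏ, y, i/ are [+high]; /ɔ, œ/ are [+round]. The remaining /ɛ, e/ satisfy [−high], [−round], [−low].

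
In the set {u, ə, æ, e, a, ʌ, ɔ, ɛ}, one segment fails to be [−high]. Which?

/æ, ɛ, ʌ, e, a, ɔ, ə/ are all [−high]; /u/ (high back rounded tense vowel) is [+high].

u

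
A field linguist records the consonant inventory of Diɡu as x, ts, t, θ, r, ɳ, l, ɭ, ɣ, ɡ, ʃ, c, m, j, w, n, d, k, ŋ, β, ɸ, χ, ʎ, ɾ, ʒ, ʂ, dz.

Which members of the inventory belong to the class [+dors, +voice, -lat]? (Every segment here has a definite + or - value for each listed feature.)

ɣ, ɡ, j, w, ŋ

First, the [+dorsal] segments are /x, ɣ, ɡ, c, j, w, k, ŋ, χ, ʎ/.
Among these, [+voice] gives /ɣ, ɡ, j, w, ŋ, ʎ/.
Then [-lateral] leaves /ɣ, ɡ, j, w, ŋ/.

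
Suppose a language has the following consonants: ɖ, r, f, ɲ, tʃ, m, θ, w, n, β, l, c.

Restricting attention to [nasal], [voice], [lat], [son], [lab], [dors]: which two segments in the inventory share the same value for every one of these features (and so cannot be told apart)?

θ, tʃ

Both /θ/ and /tʃ/ are [-nasal], [-voice], [-lateral], [-sonorant], [-labial], [-dorsal]. Since the list omits [continuant], [strident] and [anterior] — which do distinguish the voiceless dental fricative from the voiceless postalveolar affricate — this pair collapses; all other pairs remain distinct.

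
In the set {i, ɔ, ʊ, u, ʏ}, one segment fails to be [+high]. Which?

ɔ

/ɔ/ is the mid back rounded lax vowel, which is [−high]; the rest — /ʊ, i, ʏ, u/ — are [+high].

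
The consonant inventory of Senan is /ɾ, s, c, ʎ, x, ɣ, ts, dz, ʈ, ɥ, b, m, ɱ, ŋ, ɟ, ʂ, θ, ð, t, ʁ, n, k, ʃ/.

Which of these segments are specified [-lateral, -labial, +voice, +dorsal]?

ɣ, ŋ, ɟ, ʁ

Checking each segment against [-lateral], [-labial], [+voice], [+dorsal]: /ɣ/ (voiced velar fricative), /ŋ/ (velar nasal), /ɟ/ (voiced palatal stop), /ʁ/ (voiced uvular fricative) satisfy every feature; every other segment in the inventory fails at least one.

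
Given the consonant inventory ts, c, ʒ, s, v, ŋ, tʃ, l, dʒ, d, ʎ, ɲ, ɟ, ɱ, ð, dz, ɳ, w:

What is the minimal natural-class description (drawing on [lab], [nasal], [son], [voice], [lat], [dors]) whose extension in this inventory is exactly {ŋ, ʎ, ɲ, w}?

/ŋ, ʎ, ɲ, w/ are all [+sonorant], [+dorsal], and no other segment in the inventory matches both values. Dropping any one of them over-generates: [+dorsal] alone would also admit /c, ɟ/; [+sonorant] alone would also admit /l, ɱ, ɳ/. No other single listed feature picks out exactly this set either, so fewer than two features will not do.

[+son, +dors]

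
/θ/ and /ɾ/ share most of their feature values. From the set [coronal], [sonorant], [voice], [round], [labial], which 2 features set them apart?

/θ/ is the voiceless dental fricative and /ɾ/ is the alveolar tap. Both are [+coronal], [−round], [−labial]. /θ/ is [−sonorant] while /ɾ/ is [+sonorant]; /θ/ is [−voice] while /ɾ/ is [+voice], so the distinguishing features are [sonorant], [voice].

[sonorant], [voice]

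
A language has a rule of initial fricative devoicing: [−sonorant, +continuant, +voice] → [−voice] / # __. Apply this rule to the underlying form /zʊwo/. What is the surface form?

[sʊwo]

/z/ satisfies [−sonorant, +continuant, +voice] and sits in # __. The [−voice] counterpart of the voiced alveolar fricative is /s/. Other segments in /zʊwo/ either fail the structural description or are not in the environment, so the surface form is [sʊwo].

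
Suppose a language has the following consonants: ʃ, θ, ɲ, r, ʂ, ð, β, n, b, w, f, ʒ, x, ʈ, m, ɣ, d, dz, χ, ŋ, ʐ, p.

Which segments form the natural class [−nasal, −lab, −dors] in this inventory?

ʃ, θ, r, ʂ, ð, ʒ, ʈ, d, dz, ʐ

Eliminate segments failing any feature: /ɲ, n, m, ŋ/ are [+nasal]; /β, b, w, f, p/ are [+labial]; /x, ɣ, χ/ are [+dorsal]. The remaining /ʃ, θ, r, ʂ, ð, ʒ, ʈ, d, dz, ʐ/ satisfy [−nasal], [−labial], [−dorsal].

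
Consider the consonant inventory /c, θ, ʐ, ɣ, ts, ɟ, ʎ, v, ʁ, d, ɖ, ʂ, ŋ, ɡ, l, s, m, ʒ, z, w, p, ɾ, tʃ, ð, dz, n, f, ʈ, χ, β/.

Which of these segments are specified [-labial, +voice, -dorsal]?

First, the [-labial] segments are /c, θ, ʐ, ɣ, ts, ɟ, ʎ, ʁ, d, ɖ, ʂ, ŋ, ɡ, l, s, ʒ, z, ɾ, tʃ, ð, dz, n, ʈ, χ/.
Then [+voice] gives /ʐ, ɣ, ɟ, ʎ, ʁ, d, ɖ, ŋ, ɡ, l, ʒ, z, ɾ, ð, dz, n/.
Then [-dorsal] leaves /ʐ, d, ɖ, l, ʒ, z, ɾ, ð, dz, n/.

ʐ, d, ɖ, l, ʒ, z, ɾ, ð, dz, n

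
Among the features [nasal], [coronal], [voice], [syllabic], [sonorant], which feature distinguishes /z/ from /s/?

[voice]

/z/ is the voiced alveolar fricative and /s/ is the voiceless alveolar fricative. Both are [−nasal], [+coronal], [−syllabic], [−sonorant]. /z/ is [+voice] while /s/ is [−voice], so the distinguishing feature is [voice].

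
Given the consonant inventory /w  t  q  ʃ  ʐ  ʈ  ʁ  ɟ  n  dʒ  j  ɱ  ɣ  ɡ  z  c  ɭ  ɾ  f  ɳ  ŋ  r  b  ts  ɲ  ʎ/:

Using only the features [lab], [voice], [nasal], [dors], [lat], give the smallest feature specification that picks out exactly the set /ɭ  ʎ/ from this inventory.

[+lat]

The target set is precisely the extension of [+lateral] in this inventory.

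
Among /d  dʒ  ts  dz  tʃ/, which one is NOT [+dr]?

/d/ is the voiced alveolar stop, which is [−delayed release]; the rest — /tʃ, dz, dʒ, ts/ — are [+delayed release].

d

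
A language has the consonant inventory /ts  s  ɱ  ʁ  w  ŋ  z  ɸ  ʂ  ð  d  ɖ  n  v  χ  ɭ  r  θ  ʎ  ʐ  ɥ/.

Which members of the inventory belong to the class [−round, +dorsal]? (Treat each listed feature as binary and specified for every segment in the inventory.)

Eliminate segments failing any feature: /ts, s, ɱ, z, ɸ, ʂ, ð, d, ɖ, n, v, ɭ, r, θ, ʐ/ are [−dorsal]; /w, ɥ/ are [+round]. The remaining /ʁ, ŋ, χ, ʎ/ satisfy [−round], [+dorsal].

ʁ, ŋ, χ, ʎ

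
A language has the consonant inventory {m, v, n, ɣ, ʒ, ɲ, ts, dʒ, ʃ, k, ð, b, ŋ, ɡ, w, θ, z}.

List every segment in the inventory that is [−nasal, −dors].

v, ʒ, ts, dʒ, ʃ, ð, b, θ, z

Among the inventory, the [−nasal] segments are /v, ɣ, ʒ, ts, dʒ, ʃ, k, ð, b, ɡ, w, θ, z/.
Then [−dorsal] leaves /v, ʒ, ts, dʒ, ʃ, ð, b, θ, z/.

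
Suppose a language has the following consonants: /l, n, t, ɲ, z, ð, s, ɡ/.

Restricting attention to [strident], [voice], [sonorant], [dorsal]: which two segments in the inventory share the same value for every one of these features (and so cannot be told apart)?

On the given features, /l/ and /n/ have an identical profile: [-strident], [+voice], [+sonorant], [-dorsal]. No other two segments in the inventory coincide on all 4 features. (They do differ in [nasal] and [lateral], which are not among the given features.)

l, n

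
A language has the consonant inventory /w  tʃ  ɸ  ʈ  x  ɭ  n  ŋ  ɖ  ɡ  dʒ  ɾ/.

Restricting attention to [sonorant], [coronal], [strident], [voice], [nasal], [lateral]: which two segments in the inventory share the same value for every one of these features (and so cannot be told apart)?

On the given features, /x/ and /ɸ/ have an identical profile: [-sonorant], [-coronal], [-strident], [-voice], [-nasal], [-lateral]. No other two segments in the inventory coincide on all 6 features. (They do differ in [labial] and [dorsal], which are not among the given features.)

x, ɸ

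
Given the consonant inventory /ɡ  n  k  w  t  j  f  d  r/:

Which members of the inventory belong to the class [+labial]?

w, f

The feature [labial] marks segments articulated with one or both lips. In this inventory /w, f/ have that property, so they are [+labial]; /ɡ, n, k, t, j, d, r/ are [−labial].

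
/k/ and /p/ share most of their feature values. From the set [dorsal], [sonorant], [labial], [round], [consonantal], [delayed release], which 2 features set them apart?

[labial], [dorsal]

/k/ is the voiceless velar stop and /p/ is the voiceless bilabial stop. Both are [-sonorant], [-round], [+consonantal], [-delayed release]. /k/ is [-labial] while /p/ is [+labial]; /k/ is [+dorsal] while /p/ is [-dorsal], so the distinguishing features are [labial], [dorsal].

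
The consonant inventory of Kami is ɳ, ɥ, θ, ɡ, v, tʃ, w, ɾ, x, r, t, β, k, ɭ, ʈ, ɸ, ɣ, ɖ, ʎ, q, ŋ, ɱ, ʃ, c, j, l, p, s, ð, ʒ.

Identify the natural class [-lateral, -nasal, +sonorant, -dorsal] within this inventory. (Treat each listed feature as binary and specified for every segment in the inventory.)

ɾ, r

Eliminate segments failing any feature: /ɳ, ŋ, ɱ/ are [+nasal]; /ɥ, w, j/ are [+dorsal]; /θ, ɡ, v, tʃ, x, t, β, k, ʈ, ɸ, ɣ, ɖ, q, ʃ, c, p, s, ð, ʒ/ are [-sonorant]; /ɭ, ʎ, l/ are [+lateral]. The remaining /ɾ, r/ satisfy [-lateral], [-nasal], [+sonorant], [-dorsal].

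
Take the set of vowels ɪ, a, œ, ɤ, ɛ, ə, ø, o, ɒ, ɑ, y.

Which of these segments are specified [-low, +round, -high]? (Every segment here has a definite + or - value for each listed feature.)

The [-low] segments are /ɪ, œ, ɤ, ɛ, ə, ø, o, y/.
Then [+round] gives /œ, ø, o, y/.
Within that set, [-high] leaves /œ, ø, o/.

œ, ø, o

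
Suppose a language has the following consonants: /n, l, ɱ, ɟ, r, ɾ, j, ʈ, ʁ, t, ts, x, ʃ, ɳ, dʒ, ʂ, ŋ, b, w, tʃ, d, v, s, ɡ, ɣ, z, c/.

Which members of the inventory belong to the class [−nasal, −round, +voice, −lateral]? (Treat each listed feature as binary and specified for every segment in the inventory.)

ɟ, r, ɾ, j, ʁ, dʒ, b, d, v, ɡ, ɣ, z

Checking each segment against [−nasal], [−round], [+voice], [−lateral]: /ɟ/ (voiced palatal stop), /r/ (alveolar trill), /ɾ/ (alveolar tap), /j/ (palatal glide), /ʁ/ (voiced uvular fricative), /dʒ/ (voiced postalveolar affricate), among others, satisfy every feature; every other segment in the inventory fails at least one.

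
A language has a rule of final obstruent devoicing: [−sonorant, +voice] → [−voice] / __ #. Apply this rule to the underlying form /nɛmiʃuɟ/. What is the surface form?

The only segment in the rule's environment that also matches [−sonorant, +voice] is /ɟ/. Applying [−voice] turns the voiced palatal stop into /c/ (voiceless palatal stop), giving [nɛmiʃuc].

[nɛmiʃuc]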